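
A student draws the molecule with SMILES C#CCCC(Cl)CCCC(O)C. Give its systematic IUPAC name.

The longest carbon chain that includes the –OH group and the multiple bond has 10 carbons, so the parent hydride is decane.
An alcohol (–OH) is the principal characteristic group, giving the suffix -ol.
A C≡C triple bond in the chain gives the infix -yne-.
The numbering direction is chosen so that numbering from this end puts the hydroxyl group at C-2 rather than C-9.
This places the hydroxyl at C-2; the triple bond between C-9 and C-10; a chloro group at C-6.
The name is 6-chlorodec-9-yn-2-ol.

6-chlorodec-9-yn-2-ol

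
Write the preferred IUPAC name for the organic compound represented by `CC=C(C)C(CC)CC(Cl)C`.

6-chloro-4-ethyl-3-methylhept-2-ene

Counting along the main chain through the multiple bond gives 7 carbons: the parent is heptane.
The chain contains a C=C double bond, so the unsaturation ending is -ene.
Number the chain so that numbering from this end puts the double bond at C-2 rather than C-5.
This places the double bond between C-2 and C-3; a chloro group at C-6; an ethyl group at C-4; a methyl group at C-3.
Substituent prefixes are cited in alphabetical order (multiplying prefixes like di-/tri- are ignored for ordering).
Assembling the pieces gives 6-chloro-4-ethyl-3-methylhept-2-ene.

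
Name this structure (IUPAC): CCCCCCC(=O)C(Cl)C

2-chlorononan-3-one

The longest chain bearing the carbonyl is 9 carbons long (nonane).
The highest-priority functional group is a ketone (C=O on an internal carbon), so the name ends in -one.
Number the chain so that numbering from this end puts the carbonyl group at C-3 rather than C-7.
With this numbering: the carbonyl at C-3; a chloro group at C-2.
Assembling the pieces gives 2-chlorononan-3-one.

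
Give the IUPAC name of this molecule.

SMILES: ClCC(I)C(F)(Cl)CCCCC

The longest continuous carbon chain has 8 atoms, so the parent hydride is octane.
Choose the numbering such that the substituent locant set {1,2,3,3} is lower than {6,6,7,8} at the first point of difference.
With this numbering: chloro groups at C-1 and C-3; a fluoro group at C-3; an iodo group at C-2.
The substituents are ordered alphabetically, ignoring any di-/tri- multipliers.
Putting it together: 1,3-dichloro-3-fluoro-2-iodooctane.

1,3-dichloro-3-fluoro-2-iodooctane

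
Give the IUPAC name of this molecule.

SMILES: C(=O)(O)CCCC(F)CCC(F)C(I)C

The longest carbon chain that includes the –COOH group has 10 carbons, so the parent hydride is decane.
A carboxylic acid (terminal –COOH) is the principal characteristic group, giving the suffix -oic acid.
Number the chain so that the carboxylic acid carbon is C-1 by definition.
With this numbering: fluoro groups at C-5 and C-8; an iodo group at C-9.
Prefixes are listed alphabetically: fluoro, iodo.
Assembling the pieces gives 5,8-difluoro-9-iododecanoic acid.

5,8-difluoro-9-iododecanoic acid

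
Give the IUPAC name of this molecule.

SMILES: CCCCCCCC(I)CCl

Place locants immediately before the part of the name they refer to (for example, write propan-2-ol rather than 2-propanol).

The parent chain contains 9 carbons (nonane).
Choose the numbering such that the substituent locant set {1,2} is lower than {8,9} at the first point of difference.
With this numbering: a chloro group at C-1; an iodo group at C-2.
Substituent prefixes are cited in alphabetical order (multiplying prefixes like di-/tri- are ignored for ordering).
Putting it together: 1-chloro-2-iodononane.

1-chloro-2-iodononane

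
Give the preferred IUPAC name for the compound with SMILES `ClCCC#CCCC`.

1-chlorohept-3-yne

Counting along the main chain through the multiple bond gives 7 carbons: the parent is heptane.
A C≡C triple bond in the chain gives the infix -yne-.
Choose the numbering such that numbering from this end puts the triple bond at C-3 rather than C-4.
With this numbering: the triple bond between C-3 and C-4; a chloro group at C-1.
Assembling the pieces gives 1-chlorohept-3-yne.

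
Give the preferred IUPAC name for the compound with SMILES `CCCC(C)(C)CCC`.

The longest continuous carbon chain has 7 atoms, so the parent hydride is heptane.
Numbering from either end gives identical locants here.
With this numbering: two methyl groups at C-4.
The name is 4,4-dimethylheptane.

4,4-dimethylheptane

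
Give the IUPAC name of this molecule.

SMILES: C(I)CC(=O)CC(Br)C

5-bromo-1-iodohexan-3-one

The longest chain bearing the carbonyl is 6 carbons long (hexane).
The principal characteristic group is a ketone (C=O on an internal carbon), named with the suffix -one.
Number the chain so that numbering from this end puts the carbonyl group at C-3 rather than C-4.
That gives the carbonyl at C-3; a bromo group at C-5; an iodo group at C-1.
Substituent prefixes are cited in alphabetical order (multiplying prefixes like di-/tri- are ignored for ordering).
Putting it together: 5-bromo-1-iodohexan-3-one.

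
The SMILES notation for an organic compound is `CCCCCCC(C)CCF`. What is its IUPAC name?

1-fluoro-3-methylnonane

The parent chain contains 9 carbons (nonane).
Choose the numbering such that the substituent locant set {1,3} is lower than {7,9} at the first point of difference.
This places a fluoro group at C-1; a methyl group at C-3.
Substituent prefixes are cited in alphabetical order (multiplying prefixes like di-/tri- are ignored for ordering).
Assembling the pieces gives 1-fluoro-3-methylnonane.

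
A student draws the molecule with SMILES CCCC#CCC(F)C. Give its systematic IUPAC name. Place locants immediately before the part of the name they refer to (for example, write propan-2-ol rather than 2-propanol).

2-fluorooct-4-yne

Counting along the main chain through the multiple bond gives 8 carbons: the parent is octane.
The chain contains a C≡C triple bond, so the unsaturation ending is -yne.
Number the chain so that the substituent locant set {2} is lower than {7} at the first point of difference.
This places the triple bond between C-4 and C-5; a fluoro group at C-2.
Assembling the pieces gives 2-fluorooct-4-yne.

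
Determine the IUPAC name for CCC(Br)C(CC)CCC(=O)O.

Counting along the main chain through the –COOH group gives 7 carbons: the parent is heptane.
The principal characteristic group is a carboxylic acid (terminal –COOH), named with the suffix -oic acid.
Choose the numbering such that the carboxylic acid carbon is C-1 by definition.
This places a bromo group at C-5; an ethyl group at C-4.
Substituent prefixes are cited in alphabetical order (multiplying prefixes like di-/tri- are ignored for ordering).
The name is 5-bromo-4-ethylheptanoic acid.

5-bromo-4-ethylheptanoic acid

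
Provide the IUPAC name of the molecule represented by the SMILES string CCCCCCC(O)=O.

heptanoic acid

The longest carbon chain that includes the –COOH group has 7 carbons, so the parent hydride is heptane.
The highest-priority functional group is a carboxylic acid (terminal –COOH), so the name ends in -oic acid.
The numbering direction is chosen so that the carboxylic acid carbon is C-1 by definition.
The name is heptanoic acid.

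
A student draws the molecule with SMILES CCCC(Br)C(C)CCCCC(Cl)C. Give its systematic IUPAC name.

The parent chain contains 11 carbons (undecane).
Choose the numbering such that the substituent locant set {2,7,8} is lower than {4,5,10} at the first point of difference.
With this numbering: a bromo group at C-8; a chloro group at C-2; a methyl group at C-7.
Substituent prefixes are cited in alphabetical order (multiplying prefixes like di-/tri- are ignored for ordering).
Putting it together: 8-bromo-2-chloro-7-methylundecane.

8-bromo-2-chloro-7-methylundecane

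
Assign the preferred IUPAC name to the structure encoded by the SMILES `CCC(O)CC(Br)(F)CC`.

The longest chain bearing the –OH group is 7 carbons long (heptane).
The principal characteristic group is an alcohol (–OH), named with the suffix -ol.
The numbering direction is chosen so that numbering from this end puts the hydroxyl group at C-3 rather than C-5.
This places the hydroxyl at C-3; a bromo group at C-5; a fluoro group at C-5.
The substituents are ordered alphabetically, ignoring any di-/tri- multipliers.
The name is 5-bromo-5-fluoroheptan-3-ol.

5-bromo-5-fluoroheptan-3-ol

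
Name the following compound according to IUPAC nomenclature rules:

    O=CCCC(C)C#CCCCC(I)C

Counting along the main chain through the –CHO group and the multiple bond gives 11 carbons: the parent is undecane.
The principal characteristic group is an aldehyde (terminal –CHO), named with the suffix -al.
There is one C≡C triple bond, indicated by the ending -yne.
Choose the numbering such that the aldehyde carbon is C-1 by definition.
That gives the triple bond between C-5 and C-6; an iodo group at C-10; a methyl group at C-4.
Substituent prefixes are cited in alphabetical order (multiplying prefixes like di-/tri- are ignored for ordering).
The name is 10-iodo-4-methylundec-5-ynal.

10-iodo-4-methylundec-5-ynal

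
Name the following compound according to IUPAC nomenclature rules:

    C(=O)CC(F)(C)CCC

3-fluoro-3-methylhexanal

Counting along the main chain through the –CHO group gives 6 carbons: the parent is hexane.
The highest-priority functional group is an aldehyde (terminal –CHO), so the name ends in -al.
The numbering direction is chosen so that the aldehyde carbon is C-1 by definition.
With this numbering: a fluoro group at C-3; a methyl group at C-3.
Substituent prefixes are cited in alphabetical order (multiplying prefixes like di-/tri- are ignored for ordering).
Assembling the pieces gives 3-fluoro-3-methylhexanal.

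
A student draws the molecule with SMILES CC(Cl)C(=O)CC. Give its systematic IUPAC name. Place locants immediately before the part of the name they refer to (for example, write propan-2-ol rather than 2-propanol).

2-chloropentan-3-one

The longest carbon chain that includes the carbonyl has 5 carbons, so the parent hydride is pentane.
The principal characteristic group is a ketone (C=O on an internal carbon), named with the suffix -one.
Choose the numbering such that the substituent locant set {2} is lower than {4} at the first point of difference.
With this numbering: the carbonyl at C-3; a chloro group at C-2.
The name is 2-chloropentan-3-one.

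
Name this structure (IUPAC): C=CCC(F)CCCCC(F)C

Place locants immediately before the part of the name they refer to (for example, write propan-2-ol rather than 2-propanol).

The longest chain bearing the multiple bond is 10 carbons long (decane).
The chain contains a C=C double bond, so the unsaturation ending is -ene.
Choose the numbering such that numbering from this end puts the double bond at C-1 rather than C-9.
With this numbering: the double bond between C-1 and C-2; fluoro groups at C-4 and C-9.
Assembling the pieces gives 4,9-difluorodec-1-ene.

4,9-difluorodec-1-ene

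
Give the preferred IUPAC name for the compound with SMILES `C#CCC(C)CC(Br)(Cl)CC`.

6-bromo-6-chloro-4-methyloct-1-yne

The longest chain bearing the multiple bond is 8 carbons long (octane).
There is one C≡C triple bond, indicated by the ending -yne.
The numbering direction is chosen so that numbering from this end puts the triple bond at C-1 rather than C-7.
This places the triple bond between C-1 and C-2; a bromo group at C-6; a chloro group at C-6; a methyl group at C-4.
The substituents are ordered alphabetically, ignoring any di-/tri- multipliers.
The name is 6-bromo-6-chloro-4-methyloct-1-yne.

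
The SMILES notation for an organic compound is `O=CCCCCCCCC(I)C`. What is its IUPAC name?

Counting along the main chain through the –CHO group gives 10 carbons: the parent is decane.
The principal characteristic group is an aldehyde (terminal –CHO), named with the suffix -al.
Choose the numbering such that the aldehyde carbon is C-1 by definition.
With this numbering: an iodo group at C-9.
Putting it together: 9-iododecanal.

9-iododecanal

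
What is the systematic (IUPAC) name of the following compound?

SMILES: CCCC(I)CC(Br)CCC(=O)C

The longest carbon chain that includes the carbonyl has 10 carbons, so the parent hydride is decane.
The highest-priority functional group is a ketone (C=O on an internal carbon), so the name ends in -one.
Choose the numbering such that numbering from this end puts the carbonyl group at C-2 rather than C-9.
With this numbering: the carbonyl at C-2; a bromo group at C-5; an iodo group at C-7.
The substituents are ordered alphabetically, ignoring any di-/tri- multipliers.
Assembling the pieces gives 5-bromo-7-iododecan-2-one.

5-bromo-7-iododecan-2-one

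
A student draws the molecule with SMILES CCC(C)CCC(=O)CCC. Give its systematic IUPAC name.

7-methylnonan-4-one

The longest carbon chain that includes the carbonyl has 9 carbons, so the parent hydride is nonane.
The highest-priority functional group is a ketone (C=O on an internal carbon), so the name ends in -one.
The numbering direction is chosen so that numbering from this end puts the carbonyl group at C-4 rather than C-6.
With this numbering: the carbonyl at C-4; a methyl group at C-7.
Assembling the pieces gives 7-methylnonan-4-one.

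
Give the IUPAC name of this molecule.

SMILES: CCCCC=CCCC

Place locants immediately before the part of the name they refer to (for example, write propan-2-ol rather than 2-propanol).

non-4-ene

The longest chain bearing the multiple bond is 9 carbons long (nonane).
A C=C double bond in the chain gives the infix -ene-.
The numbering direction is chosen so that numbering from this end puts the double bond at C-4 rather than C-5.
This places the double bond between C-4 and C-5.
Putting it together: non-4-ene.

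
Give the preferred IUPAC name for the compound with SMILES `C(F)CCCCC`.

1-fluorohexane

The parent chain contains 6 carbons (hexane).
Choose the numbering such that the substituent locant set {1} is lower than {6} at the first point of difference.
That gives a fluoro group at C-1.
Putting it together: 1-fluorohexane.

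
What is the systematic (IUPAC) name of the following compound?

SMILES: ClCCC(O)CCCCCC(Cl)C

1,9-dichlorodecan-3-ol

Counting along the main chain through the –OH group gives 10 carbons: the parent is decane.
An alcohol (–OH) is the principal characteristic group, giving the suffix -ol.
Number the chain so that numbering from this end puts the hydroxyl group at C-3 rather than C-8.
That gives the hydroxyl at C-3; chloro groups at C-1 and C-9.
The name is 1,9-dichlorodecan-3-ol.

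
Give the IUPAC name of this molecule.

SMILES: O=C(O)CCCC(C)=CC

5-methylhept-5-enoic acid

The longest chain bearing the –COOH group and the multiple bond is 7 carbons long (heptane).
A carboxylic acid (terminal –COOH) is the principal characteristic group, giving the suffix -oic acid.
A C=C double bond in the chain gives the infix -ene-.
Number the chain so that the carboxylic acid carbon is C-1 by definition.
That gives the double bond between C-5 and C-6; a methyl group at C-5.
Assembling the pieces gives 5-methylhept-5-enoic acid.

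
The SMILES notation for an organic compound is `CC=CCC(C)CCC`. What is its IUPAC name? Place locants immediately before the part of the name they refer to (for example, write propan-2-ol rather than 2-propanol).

The longest chain bearing the multiple bond is 8 carbons long (octane).
A C=C double bond in the chain gives the infix -ene-.
The numbering direction is chosen so that numbering from this end puts the double bond at C-2 rather than C-6.
With this numbering: the double bond between C-2 and C-3; a methyl group at C-5.
Putting it together: 5-methyloct-2-ene.

5-methyloct-2-ene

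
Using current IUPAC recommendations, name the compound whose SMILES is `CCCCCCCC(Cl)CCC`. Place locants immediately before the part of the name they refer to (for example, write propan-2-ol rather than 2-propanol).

The parent chain contains 11 carbons (undecane).
Choose the numbering such that the substituent locant set {4} is lower than {8} at the first point of difference.
With this numbering: a chloro group at C-4.
Putting it together: 4-chloroundecane.

4-chloroundecane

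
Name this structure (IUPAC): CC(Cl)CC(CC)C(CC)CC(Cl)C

The longest carbon chain is 8 atoms: the parent is octane.
Both numbering directions give the same locant set; either may be used.
That gives chloro groups at C-2 and C-7; ethyl groups at C-4 and C-5.
Substituent prefixes are cited in alphabetical order (multiplying prefixes like di-/tri- are ignored for ordering).
Putting it together: 2,7-dichloro-4,5-diethyloctane.

2,7-dichloro-4,5-diethyloctane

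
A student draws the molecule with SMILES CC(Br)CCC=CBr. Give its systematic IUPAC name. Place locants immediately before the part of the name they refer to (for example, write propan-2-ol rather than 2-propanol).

1,5-dibromohex-1-ene

The longest chain bearing the multiple bond is 6 carbons long (hexane).
A C=C double bond in the chain gives the infix -ene-.
Number the chain so that numbering from this end puts the double bond at C-1 rather than C-5.
That gives the double bond between C-1 and C-2; bromo groups at C-1 and C-5.
The name is 1,5-dibromohex-1-ene.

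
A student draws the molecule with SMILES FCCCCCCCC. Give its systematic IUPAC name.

The longest continuous carbon chain has 8 atoms, so the parent hydride is octane.
Choose the numbering such that the substituent locant set {1} is lower than {8} at the first point of difference.
That gives a fluoro group at C-1.
The name is 1-fluorooctane.

1-fluorooctane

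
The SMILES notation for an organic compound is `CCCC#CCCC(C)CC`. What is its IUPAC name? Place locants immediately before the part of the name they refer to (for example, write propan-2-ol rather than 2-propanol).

The longest chain bearing the multiple bond is 10 carbons long (decane).
The chain contains a C≡C triple bond, so the unsaturation ending is -yne.
The numbering direction is chosen so that numbering from this end puts the triple bond at C-4 rather than C-6.
This places the triple bond between C-4 and C-5; a methyl group at C-8.
Putting it together: 8-methyldec-4-yne.

8-methyldec-4-yne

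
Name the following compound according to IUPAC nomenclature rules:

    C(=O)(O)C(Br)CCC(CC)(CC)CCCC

2-bromo-5,5-diethylnonanoic acid

Counting along the main chain through the –COOH group gives 9 carbons: the parent is nonane.
A carboxylic acid (terminal –COOH) is the principal characteristic group, giving the suffix -oic acid.
Choose the numbering such that the carboxylic acid carbon is C-1 by definition.
This places a bromo group at C-2; two ethyl groups at C-5.
The substituents are ordered alphabetically, ignoring any di-/tri- multipliers.
Putting it together: 2-bromo-5,5-diethylnonanoic acid.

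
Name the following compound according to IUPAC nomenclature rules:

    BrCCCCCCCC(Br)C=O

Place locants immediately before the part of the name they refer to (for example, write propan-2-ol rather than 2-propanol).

2,9-dibromononanal

The longest carbon chain that includes the –CHO group has 9 carbons, so the parent hydride is nonane.
An aldehyde (terminal –CHO) is the principal characteristic group, giving the suffix -al.
Number the chain so that the aldehyde carbon is C-1 by definition.
This places bromo groups at C-2 and C-9.
Assembling the pieces gives 2,9-dibromononanal.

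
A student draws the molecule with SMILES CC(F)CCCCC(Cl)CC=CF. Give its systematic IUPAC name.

Counting along the main chain through the multiple bond gives 10 carbons: the parent is decane.
A C=C double bond in the chain gives the infix -ene-.
Number the chain so that numbering from this end puts the double bond at C-1 rather than C-9.
With this numbering: the double bond between C-1 and C-2; a chloro group at C-4; fluoro groups at C-1 and C-9.
Prefixes are listed alphabetically: chloro, fluoro.
Assembling the pieces gives 4-chloro-1,9-difluorodec-1-ene.

4-chloro-1,9-difluorodec-1-ene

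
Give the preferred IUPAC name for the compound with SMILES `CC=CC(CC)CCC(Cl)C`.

Counting along the main chain through the multiple bond gives 8 carbons: the parent is octane.
The chain contains a C=C double bond, so the unsaturation ending is -ene.
The numbering direction is chosen so that numbering from this end puts the double bond at C-2 rather than C-6.
That gives the double bond between C-2 and C-3; a chloro group at C-7; an ethyl group at C-4.
Substituent prefixes are cited in alphabetical order (multiplying prefixes like di-/tri- are ignored for ordering).
Putting it together: 7-chloro-4-ethyloct-2-ene.

7-chloro-4-ethyloct-2-ene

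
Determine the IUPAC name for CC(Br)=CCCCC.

Counting along the main chain through the multiple bond gives 7 carbons: the parent is heptane.
The chain contains a C=C double bond, so the unsaturation ending is -ene.
Choose the numbering such that numbering from this end puts the double bond at C-2 rather than C-5.
With this numbering: the double bond between C-2 and C-3; a bromo group at C-2.
Putting it together: 2-bromohept-2-ene.

2-bromohept-2-ene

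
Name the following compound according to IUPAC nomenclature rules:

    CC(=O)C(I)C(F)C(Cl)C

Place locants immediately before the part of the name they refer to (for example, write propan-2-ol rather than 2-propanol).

The longest chain bearing the carbonyl is 6 carbons long (hexane).
A ketone (C=O on an internal carbon) is the principal characteristic group, giving the suffix -one.
Number the chain so that numbering from this end puts the carbonyl group at C-2 rather than C-5.
This places the carbonyl at C-2; a chloro group at C-5; a fluoro group at C-4; an iodo group at C-3.
Prefixes are listed alphabetically: chloro, fluoro, iodo.
The name is 5-chloro-4-fluoro-3-iodohexan-2-one.

5-chloro-4-fluoro-3-iodohexan-2-one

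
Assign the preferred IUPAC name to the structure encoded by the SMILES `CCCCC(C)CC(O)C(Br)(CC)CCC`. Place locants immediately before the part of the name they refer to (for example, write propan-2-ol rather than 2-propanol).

The longest chain bearing the –OH group is 11 carbons long (undecane).
An alcohol (–OH) is the principal characteristic group, giving the suffix -ol.
Number the chain so that numbering from this end puts the hydroxyl group at C-5 rather than C-7.
This places the hydroxyl at C-5; a bromo group at C-4; an ethyl group at C-4; a methyl group at C-7.
Substituent prefixes are cited in alphabetical order (multiplying prefixes like di-/tri- are ignored for ordering).
Putting it together: 4-bromo-4-ethyl-7-methylundecan-5-ol.

4-bromo-4-ethyl-7-methylundecan-5-ol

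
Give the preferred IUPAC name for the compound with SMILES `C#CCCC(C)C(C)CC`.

The longest carbon chain that includes the multiple bond has 8 carbons, so the parent hydride is octane.
There is one C≡C triple bond, indicated by the ending -yne.
Choose the numbering such that numbering from this end puts the triple bond at C-1 rather than C-7.
That gives the triple bond between C-1 and C-2; methyl groups at C-5 and C-6.
Putting it together: 5,6-dimethyloct-1-yne.

5,6-dimethyloct-1-yne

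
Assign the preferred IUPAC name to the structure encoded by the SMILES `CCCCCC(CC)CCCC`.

5-ethyldecane

The longest carbon chain is 10 atoms: the parent is decane.
Choose the numbering such that the substituent locant set {5} is lower than {6} at the first point of difference.
That gives an ethyl group at C-5.
The name is 5-ethyldecane.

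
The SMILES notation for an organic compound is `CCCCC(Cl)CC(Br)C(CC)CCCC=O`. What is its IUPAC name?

6-bromo-8-chloro-5-ethyldodecanal

The longest chain bearing the –CHO group is 12 carbons long (dodecane).
The highest-priority functional group is an aldehyde (terminal –CHO), so the name ends in -al.
Number the chain so that the aldehyde carbon is C-1 by definition.
With this numbering: a bromo group at C-6; a chloro group at C-8; an ethyl group at C-5.
The substituents are ordered alphabetically, ignoring any di-/tri- multipliers.
Putting it together: 6-bromo-8-chloro-5-ethyldodecanal.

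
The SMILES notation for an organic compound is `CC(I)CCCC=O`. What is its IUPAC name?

5-iodohexanal

The longest carbon chain that includes the –CHO group has 6 carbons, so the parent hydride is hexane.
The principal characteristic group is an aldehyde (terminal –CHO), named with the suffix -al.
Choose the numbering such that the aldehyde carbon is C-1 by definition.
With this numbering: an iodo group at C-5.
Putting it together: 5-iodohexanal.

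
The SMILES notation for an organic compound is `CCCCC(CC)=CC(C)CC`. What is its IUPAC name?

5-ethyl-3-methylnon-4-ene

Counting along the main chain through the multiple bond gives 9 carbons: the parent is nonane.
There is one C=C double bond, indicated by the ending -ene.
Choose the numbering such that numbering from this end puts the double bond at C-4 rather than C-5.
This places the double bond between C-4 and C-5; an ethyl group at C-5; a methyl group at C-3.
The substituents are ordered alphabetically, ignoring any di-/tri- multipliers.
The name is 5-ethyl-3-methylnon-4-ene.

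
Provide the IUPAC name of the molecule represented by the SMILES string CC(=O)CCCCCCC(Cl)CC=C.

9-chlorododec-11-en-2-one

Counting along the main chain through the carbonyl and the multiple bond gives 12 carbons: the parent is dodecane.
A ketone (C=O on an internal carbon) is the principal characteristic group, giving the suffix -one.
The chain contains a C=C double bond, so the unsaturation ending is -ene.
Number the chain so that numbering from this end puts the carbonyl group at C-2 rather than C-11.
That gives the carbonyl at C-2; the double bond between C-11 and C-12; a chloro group at C-9.
Putting it together: 9-chlorododec-11-en-2-one.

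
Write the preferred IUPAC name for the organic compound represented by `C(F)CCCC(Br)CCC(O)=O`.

4-bromo-8-fluorooctanoic acid

The longest chain bearing the –COOH group is 8 carbons long (octane).
A carboxylic acid (terminal –COOH) is the principal characteristic group, giving the suffix -oic acid.
The numbering direction is chosen so that the carboxylic acid carbon is C-1 by definition.
That gives a bromo group at C-4; a fluoro group at C-8.
Prefixes are listed alphabetically: bromo, fluoro.
Assembling the pieces gives 4-bromo-8-fluorooctanoic acid.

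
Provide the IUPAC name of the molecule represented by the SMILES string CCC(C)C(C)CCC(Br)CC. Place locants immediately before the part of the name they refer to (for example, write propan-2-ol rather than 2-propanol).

7-bromo-3,4-dimethylnonane

The longest continuous carbon chain has 9 atoms, so the parent hydride is nonane.
Number the chain so that the substituent locant set {3,4,7} is lower than {3,6,7} at the first point of difference.
With this numbering: a bromo group at C-7; methyl groups at C-3 and C-4.
The substituents are ordered alphabetically, ignoring any di-/tri- multipliers.
Putting it together: 7-bromo-3,4-dimethylnonane.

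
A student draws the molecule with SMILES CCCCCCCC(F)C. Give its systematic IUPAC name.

2-fluorononane

The parent chain contains 9 carbons (nonane).
Choose the numbering such that the substituent locant set {2} is lower than {8} at the first point of difference.
This places a fluoro group at C-2.
The name is 2-fluorononane.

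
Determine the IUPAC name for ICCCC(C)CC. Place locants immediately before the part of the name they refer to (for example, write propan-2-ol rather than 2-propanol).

1-iodo-4-methylhexane

The longest continuous carbon chain has 6 atoms, so the parent hydride is hexane.
Number the chain so that the substituent locant set {1,4} is lower than {3,6} at the first point of difference.
This places an iodo group at C-1; a methyl group at C-4.
Substituent prefixes are cited in alphabetical order (multiplying prefixes like di-/tri- are ignored for ordering).
The name is 1-iodo-4-methylhexane.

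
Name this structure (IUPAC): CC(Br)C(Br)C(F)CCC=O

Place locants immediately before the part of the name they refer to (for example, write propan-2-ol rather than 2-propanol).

Counting along the main chain through the –CHO group gives 7 carbons: the parent is heptane.
An aldehyde (terminal –CHO) is the principal characteristic group, giving the suffix -al.
Choose the numbering such that the aldehyde carbon is C-1 by definition.
That gives bromo groups at C-5 and C-6; a fluoro group at C-4.
The substituents are ordered alphabetically, ignoring any di-/tri- multipliers.
Assembling the pieces gives 5,6-dibromo-4-fluoroheptanal.

5,6-dibromo-4-fluoroheptanal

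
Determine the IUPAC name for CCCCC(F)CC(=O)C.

Counting along the main chain through the carbonyl gives 8 carbons: the parent is octane.
The principal characteristic group is a ketone (C=O on an internal carbon), named with the suffix -one.
The numbering direction is chosen so that numbering from this end puts the carbonyl group at C-2 rather than C-7.
That gives the carbonyl at C-2; a fluoro group at C-4.
The name is 4-fluorooctan-2-one.

4-fluorooctan-2-one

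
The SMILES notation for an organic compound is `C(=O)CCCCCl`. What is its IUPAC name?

5-chloropentanal

Counting along the main chain through the –CHO group gives 5 carbons: the parent is pentane.
An aldehyde (terminal –CHO) is the principal characteristic group, giving the suffix -al.
The numbering direction is chosen so that the aldehyde carbon is C-1 by definition.
This places a chloro group at C-5.
Putting it together: 5-chloropentanal.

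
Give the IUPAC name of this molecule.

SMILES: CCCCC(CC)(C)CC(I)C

4-ethyl-2-iodo-4-methyloctane

The longest continuous carbon chain has 8 atoms, so the parent hydride is octane.
Number the chain so that the substituent locant set {2,4,4} is lower than {5,5,7} at the first point of difference.
That gives an ethyl group at C-4; an iodo group at C-2; a methyl group at C-4.
Substituent prefixes are cited in alphabetical order (multiplying prefixes like di-/tri- are ignored for ordering).
Putting it together: 4-ethyl-2-iodo-4-methyloctane.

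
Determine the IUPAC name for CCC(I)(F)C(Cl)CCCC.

4-chloro-3-fluoro-3-iodooctane

The parent chain contains 8 carbons (octane).
The numbering direction is chosen so that the substituent locant set {3,3,4} is lower than {5,6,6} at the first point of difference.
This places a chloro group at C-4; a fluoro group at C-3; an iodo group at C-3.
The substituents are ordered alphabetically, ignoring any di-/tri- multipliers.
Putting it together: 4-chloro-3-fluoro-3-iodooctane.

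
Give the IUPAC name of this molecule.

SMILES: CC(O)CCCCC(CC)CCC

The longest carbon chain that includes the –OH group has 10 carbons, so the parent hydride is decane.
An alcohol (–OH) is the principal characteristic group, giving the suffix -ol.
Number the chain so that numbering from this end puts the hydroxyl group at C-2 rather than C-9.
With this numbering: the hydroxyl at C-2; an ethyl group at C-7.
Putting it together: 7-ethyldecan-2-ol.

7-ethyldecan-2-ol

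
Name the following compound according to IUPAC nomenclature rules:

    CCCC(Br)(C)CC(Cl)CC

The parent chain contains 8 carbons (octane).
Number the chain so that the substituent locant set {3,5,5} is lower than {4,4,6} at the first point of difference.
That gives a bromo group at C-5; a chloro group at C-3; a methyl group at C-5.
Substituent prefixes are cited in alphabetical order (multiplying prefixes like di-/tri- are ignored for ordering).
The name is 5-bromo-3-chloro-5-methyloctane.

5-bromo-3-chloro-5-methyloctane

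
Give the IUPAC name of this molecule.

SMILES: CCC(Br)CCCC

The parent chain contains 7 carbons (heptane).
Number the chain so that the substituent locant set {3} is lower than {5} at the first point of difference.
That gives a bromo group at C-3.
Putting it together: 3-bromoheptane.

3-bromoheptane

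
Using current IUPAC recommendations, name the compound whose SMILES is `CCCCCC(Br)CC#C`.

The longest chain bearing the multiple bond is 9 carbons long (nonane).
There is one C≡C triple bond, indicated by the ending -yne.
Number the chain so that numbering from this end puts the triple bond at C-1 rather than C-8.
This places the triple bond between C-1 and C-2; a bromo group at C-4.
Putting it together: 4-bromonon-1-yne.

4-bromonon-1-yne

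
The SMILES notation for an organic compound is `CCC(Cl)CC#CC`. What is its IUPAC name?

The longest carbon chain that includes the multiple bond has 7 carbons, so the parent hydride is heptane.
There is one C≡C triple bond, indicated by the ending -yne.
The numbering direction is chosen so that numbering from this end puts the triple bond at C-2 rather than C-5.
With this numbering: the triple bond between C-2 and C-3; a chloro group at C-5.
The name is 5-chlorohept-2-yne.

5-chlorohept-2-yne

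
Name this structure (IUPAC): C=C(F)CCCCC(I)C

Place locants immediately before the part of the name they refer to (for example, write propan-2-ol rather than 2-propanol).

The longest carbon chain that includes the multiple bond has 8 carbons, so the parent hydride is octane.
The chain contains a C=C double bond, so the unsaturation ending is -ene.
Number the chain so that numbering from this end puts the double bond at C-1 rather than C-7.
This places the double bond between C-1 and C-2; a fluoro group at C-2; an iodo group at C-7.
The substituents are ordered alphabetically, ignoring any di-/tri- multipliers.
The name is 2-fluoro-7-iodooct-1-ene.

2-fluoro-7-iodooct-1-ene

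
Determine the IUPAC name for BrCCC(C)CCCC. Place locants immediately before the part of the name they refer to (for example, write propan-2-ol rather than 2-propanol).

1-bromo-3-methylheptane

The parent chain contains 7 carbons (heptane).
The numbering direction is chosen so that the substituent locant set {1,3} is lower than {5,7} at the first point of difference.
With this numbering: a bromo group at C-1; a methyl group at C-3.
Substituent prefixes are cited in alphabetical order (multiplying prefixes like di-/tri- are ignored for ordering).
Putting it together: 1-bromo-3-methylheptane.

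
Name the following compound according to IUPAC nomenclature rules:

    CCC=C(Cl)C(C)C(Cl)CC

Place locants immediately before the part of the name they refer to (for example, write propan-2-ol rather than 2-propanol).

Counting along the main chain through the multiple bond gives 8 carbons: the parent is octane.
There is one C=C double bond, indicated by the ending -ene.
Number the chain so that numbering from this end puts the double bond at C-3 rather than C-5.
That gives the double bond between C-3 and C-4; chloro groups at C-4 and C-6; a methyl group at C-5.
Prefixes are listed alphabetically: chloro, methyl.
Putting it together: 4,6-dichloro-5-methyloct-3-ene.

4,6-dichloro-5-methyloct-3-ene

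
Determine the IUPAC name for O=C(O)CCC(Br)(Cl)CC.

The longest chain bearing the –COOH group is 6 carbons long (hexane).
A carboxylic acid (terminal –COOH) is the principal characteristic group, giving the suffix -oic acid.
The numbering direction is chosen so that the carboxylic acid carbon is C-1 by definition.
This places a bromo group at C-4; a chloro group at C-4.
Prefixes are listed alphabetically: bromo, chloro.
Assembling the pieces gives 4-bromo-4-chlorohexanoic acid.

4-bromo-4-chlorohexanoic acid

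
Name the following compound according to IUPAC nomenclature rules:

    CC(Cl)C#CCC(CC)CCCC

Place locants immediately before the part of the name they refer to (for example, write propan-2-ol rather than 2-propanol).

The longest chain bearing the multiple bond is 10 carbons long (decane).
The chain contains a C≡C triple bond, so the unsaturation ending is -yne.
Number the chain so that numbering from this end puts the triple bond at C-3 rather than C-7.
With this numbering: the triple bond between C-3 and C-4; a chloro group at C-2; an ethyl group at C-6.
Prefixes are listed alphabetically: chloro, ethyl.
Putting it together: 2-chloro-6-ethyldec-3-yne.

2-chloro-6-ethyldec-3-yne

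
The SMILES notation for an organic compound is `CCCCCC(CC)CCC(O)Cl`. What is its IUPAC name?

The longest chain bearing the –OH group is 9 carbons long (nonane).
The highest-priority functional group is an alcohol (–OH), so the name ends in -ol.
Choose the numbering such that numbering from this end puts the hydroxyl group at C-1 rather than C-9.
This places the hydroxyl at C-1; a chloro group at C-1; an ethyl group at C-4.
Prefixes are listed alphabetically: chloro, ethyl.
Assembling the pieces gives 1-chloro-4-ethylnonan-1-ol.

1-chloro-4-ethylnonan-1-ol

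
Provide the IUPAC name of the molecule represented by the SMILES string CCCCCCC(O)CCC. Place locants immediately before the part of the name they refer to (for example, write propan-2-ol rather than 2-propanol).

decan-4-ol

The longest carbon chain that includes the –OH group has 10 carbons, so the parent hydride is decane.
The highest-priority functional group is an alcohol (–OH), so the name ends in -ol.
Choose the numbering such that numbering from this end puts the hydroxyl group at C-4 rather than C-7.
This places the hydroxyl at C-4.
The name is decan-4-ol.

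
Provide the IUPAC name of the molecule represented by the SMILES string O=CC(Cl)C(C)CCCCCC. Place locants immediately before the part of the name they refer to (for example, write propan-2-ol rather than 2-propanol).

The longest carbon chain that includes the –CHO group has 9 carbons, so the parent hydride is nonane.
An aldehyde (terminal –CHO) is the principal characteristic group, giving the suffix -al.
Number the chain so that the aldehyde carbon is C-1 by definition.
With this numbering: a chloro group at C-2; a methyl group at C-3.
Substituent prefixes are cited in alphabetical order (multiplying prefixes like di-/tri- are ignored for ordering).
The name is 2-chloro-3-methylnonanal.

2-chloro-3-methylnonanal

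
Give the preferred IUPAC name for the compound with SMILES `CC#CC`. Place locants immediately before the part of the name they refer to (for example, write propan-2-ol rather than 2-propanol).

but-2-yne

Counting along the main chain through the multiple bond gives 4 carbons: the parent is butane.
The chain contains a C≡C triple bond, so the unsaturation ending is -yne.
The molecule is symmetric, so either numbering direction gives the same locants.
This places the triple bond between C-2 and C-3.
Assembling the pieces gives but-2-yne.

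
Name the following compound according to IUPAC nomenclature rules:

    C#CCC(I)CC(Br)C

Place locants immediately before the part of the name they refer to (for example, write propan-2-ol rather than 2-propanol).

6-bromo-4-iodohept-1-yne

Counting along the main chain through the multiple bond gives 7 carbons: the parent is heptane.
The chain contains a C≡C triple bond, so the unsaturation ending is -yne.
Number the chain so that numbering from this end puts the triple bond at C-1 rather than C-6.
That gives the triple bond between C-1 and C-2; a bromo group at C-6; an iodo group at C-4.
The substituents are ordered alphabetically, ignoring any di-/tri- multipliers.
Putting it together: 6-bromo-4-iodohept-1-yne.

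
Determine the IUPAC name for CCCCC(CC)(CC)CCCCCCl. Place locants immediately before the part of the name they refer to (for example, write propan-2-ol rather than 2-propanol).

The parent chain contains 10 carbons (decane).
Number the chain so that the substituent locant set {1,6,6} is lower than {5,5,10} at the first point of difference.
With this numbering: a chloro group at C-1; two ethyl groups at C-6.
The substituents are ordered alphabetically, ignoring any di-/tri- multipliers.
The name is 1-chloro-6,6-diethyldecane.

1-chloro-6,6-diethyldecane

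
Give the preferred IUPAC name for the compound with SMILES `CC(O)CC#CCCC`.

The longest carbon chain that includes the –OH group and the multiple bond has 8 carbons, so the parent hydride is octane.
The highest-priority functional group is an alcohol (–OH), so the name ends in -ol.
The chain contains a C≡C triple bond, so the unsaturation ending is -yne.
Number the chain so that numbering from this end puts the hydroxyl group at C-2 rather than C-7.
With this numbering: the hydroxyl at C-2; the triple bond between C-4 and C-5.
The name is oct-4-yn-2-ol.

oct-4-yn-2-ol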